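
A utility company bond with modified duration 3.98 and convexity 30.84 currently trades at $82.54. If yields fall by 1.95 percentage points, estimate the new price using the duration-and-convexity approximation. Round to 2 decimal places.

$89.43

Duration effect: -D_mod·Δy = -3.98 × (-0.0195) = +0.077610
Convexity effect: ½·C·(Δy)² = 0.5 × 30.84 × (-0.0195)² = +0.005863455
ΔP/P ≈ +0.077610 + 0.005863455 = +0.083473455
New price ≈ 82.54 × (1 + 0.083473455) = 89.4298989757.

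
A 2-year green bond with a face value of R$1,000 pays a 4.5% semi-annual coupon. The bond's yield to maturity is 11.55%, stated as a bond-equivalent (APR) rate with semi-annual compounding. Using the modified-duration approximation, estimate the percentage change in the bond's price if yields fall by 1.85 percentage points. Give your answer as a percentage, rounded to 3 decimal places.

+3.375%

Periodic yield y = 0.05775. Modified duration first:
  t   CF        PV=CF/(1+0.05775)^t    t·PV
  1        22.50        21.2716        21.2716
  2        22.50        20.1102        40.2204
  3        22.50        19.0122        57.0367
  4     1,022.50       816.8291     3,267.3162
  Σ                    877.2231     3,385.8450
P = 877.2231; D_Mac = 3.85973 half-year periods = 1.92987 yrs; D_mod = 1.92987/(1+0.05775) = 1.82450 yrs.
ΔP/P ≈ -D_mod · Δy = -1.82450 × (-0.0185) = +0.033753 = +3.3753%.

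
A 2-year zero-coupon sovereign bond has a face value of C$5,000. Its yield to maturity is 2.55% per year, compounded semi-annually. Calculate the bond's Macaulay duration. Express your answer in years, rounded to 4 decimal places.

A zero-coupon bond has a single cash flow at maturity, so its Macaulay duration equals its maturity: 2 years.
(Equivalently: 4 semi-annual periods ÷ 2 = 2 years.)

2.0000 years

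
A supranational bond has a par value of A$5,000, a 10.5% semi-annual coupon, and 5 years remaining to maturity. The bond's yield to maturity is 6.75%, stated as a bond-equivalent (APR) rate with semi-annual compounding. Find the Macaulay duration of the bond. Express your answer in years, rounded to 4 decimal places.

Periodic yield y = 0.03375. Discount each cash flow and weight by its period:
  t   CF        PV=CF/(1+0.03375)^t    t·PV
  1       262.50       253.9299       253.9299
  2       262.50       245.6395       491.2791
  3       262.50       237.6199       712.8596
  4       262.50       229.8620       919.4481
  5       262.50       222.3575     1,111.7873
  6       262.50       215.0979     1,290.5874
  7       262.50       208.0754     1,456.5275
  8       262.50       201.2821     1,610.2567
  9       262.50       194.7106     1,752.3954
  10    5,262.50     3,776.0426    37,760.4258
  Σ                  5,784.6173    47,359.4967
Price P = Σ PV = 5,784.6173.
Macaulay duration = Σ(t·PV) / P = 47,359.4967 / 5,784.6173 = 8.18714 half-year periods.
In years: 8.18714 / 2 = 4.09357 years.

4.0936 years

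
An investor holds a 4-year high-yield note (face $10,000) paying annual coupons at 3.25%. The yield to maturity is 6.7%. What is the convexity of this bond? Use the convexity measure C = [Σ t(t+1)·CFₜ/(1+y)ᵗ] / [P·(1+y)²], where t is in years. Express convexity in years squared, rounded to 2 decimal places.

16.41

With y = 0.067:
  t   CF        PV=CF/(1+0.067)^t    t·PV        t(t+1)·PV
  1       325.00       304.5923       304.5923         609.1846
  2       325.00       285.4661       570.9322       1,712.7965
  3       325.00       267.5409       802.6226       3,210.4902
  4    10,325.00     7,965.8547    31,863.4190     159,317.0948
  Σ                  8,823.4540    33,541.5660     164,849.5661
P = 8,823.4540.
Convexity = Σ t(t+1)·PV / [P·(1+y)²] = 164,849.5661 / (8,823.4540 × 1.138489) = 16.41044.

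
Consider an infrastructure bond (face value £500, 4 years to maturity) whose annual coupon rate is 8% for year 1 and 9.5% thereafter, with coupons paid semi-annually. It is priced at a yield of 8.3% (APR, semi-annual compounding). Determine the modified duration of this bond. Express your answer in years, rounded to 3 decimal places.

Periodic yield y = 0.0415. First find Macaulay duration:
  t   CF        PV=CF/(1+0.0415)^t    t·PV
  1        20.00        19.2031        19.2031
  2        20.00        18.4379        36.8758
  3        23.75        21.0226        63.0677
  4        23.75        20.1849        80.7396
  5        23.75        19.3806        96.9030
  6        23.75        18.6084       111.6501
  7        23.75        17.8669       125.0682
  8       523.75       378.3118     3,026.4941
  Σ                    513.0160     3,560.0015
P = 513.0160; Macaulay duration = 3,560.0015 / 513.0160 = 6.93936 half-year periods = 3.46968 years.
Modified duration = D_Mac / (1 + y) = 3.46968 / 1.0415 = 3.33142 years.

3.331 years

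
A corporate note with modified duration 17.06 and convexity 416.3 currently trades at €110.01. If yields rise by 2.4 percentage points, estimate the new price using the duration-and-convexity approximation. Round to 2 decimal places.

Duration effect: -D_mod·Δy = -17.06 × (+0.024) = -0.409440
Convexity effect: ½·C·(Δy)² = 0.5 × 416.3 × (0.024)² = +0.1198944
ΔP/P ≈ -0.409440 + 0.1198944 = -0.2895456
New price ≈ 110.01 × (1 - 0.2895456) = 78.157088544.

€78.16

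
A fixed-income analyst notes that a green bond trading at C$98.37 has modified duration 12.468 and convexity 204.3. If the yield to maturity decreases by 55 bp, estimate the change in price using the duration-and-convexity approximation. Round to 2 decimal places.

Duration effect: -D_mod·Δy = -12.468 × (-0.0055) = +0.068574
Convexity effect: ½·C·(Δy)² = 0.5 × 204.3 × (-0.0055)² = +0.0030900375
ΔP/P ≈ +0.068574 + 0.0030900375 = +0.0716640375
ΔP ≈ 98.37 × (+0.0716640375) = +7.049591368875.

+C$7.05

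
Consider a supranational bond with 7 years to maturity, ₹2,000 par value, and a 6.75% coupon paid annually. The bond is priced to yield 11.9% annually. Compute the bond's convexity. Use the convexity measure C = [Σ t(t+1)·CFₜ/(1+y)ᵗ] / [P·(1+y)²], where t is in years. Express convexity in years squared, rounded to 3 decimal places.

With y = 0.119:
  t   CF        PV=CF/(1+0.119)^t    t·PV        t(t+1)·PV
  1       135.00       120.6434       120.6434         241.2869
  2       135.00       107.8136       215.6272         646.8817
  3       135.00        96.3482       289.0445       1,156.1781
  4       135.00        86.1020       344.4081       1,722.0407
  5       135.00        76.9455       384.7276       2,308.3656
  6       135.00        68.7628       412.5765       2,888.0356
  7     2,135.00       971.8232     6,802.7626      54,422.1006
  Σ                  1,528.4388     8,569.7900      63,384.8892
P = 1,528.4388.
Convexity = Σ t(t+1)·PV / [P·(1+y)²] = 63,384.8892 / (1,528.4388 × 1.252161) = 33.11902.

33.119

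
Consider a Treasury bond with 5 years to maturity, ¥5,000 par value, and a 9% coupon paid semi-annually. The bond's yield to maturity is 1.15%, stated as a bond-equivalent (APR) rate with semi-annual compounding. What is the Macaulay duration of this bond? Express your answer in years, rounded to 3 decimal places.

Periodic yield y = 0.00575. Discount each cash flow and weight by its period:
  t   CF        PV=CF/(1+0.00575)^t    t·PV
  1       225.00       223.7136       223.7136
  2       225.00       222.4346       444.8693
  3       225.00       221.1630       663.4889
  4       225.00       219.8985       879.5942
  5       225.00       218.6414     1,093.2068
  6       225.00       217.3914     1,304.3481
  7       225.00       216.1485     1,513.0395
  8       225.00       214.9128     1,719.3020
  9       225.00       213.6841     1,923.1566
  10    5,225.00     4,933.8493    49,338.4932
  Σ                  6,901.8372    59,103.2123
Price P = Σ PV = 6,901.8372.
Macaulay duration = Σ(t·PV) / P = 59,103.2123 / 6,901.8372 = 8.56340 half-year periods.
In years: 8.56340 / 2 = 4.28170 years.

4.282 years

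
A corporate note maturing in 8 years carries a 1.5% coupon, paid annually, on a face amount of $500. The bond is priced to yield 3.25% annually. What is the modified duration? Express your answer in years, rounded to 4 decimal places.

7.3268 years

Periodic yield y = 0.0325. First find Macaulay duration:
  t   CF        PV=CF/(1+0.0325)^t    t·PV
  1         7.50         7.2639         7.2639
  2         7.50         7.0353        14.0706
  3         7.50         6.8138        20.4415
  4         7.50         6.5993        26.3974
  5         7.50         6.3916        31.9581
  6         7.50         6.1904        37.1426
  7         7.50         5.9956        41.9690
  8       507.50       392.9303     3,143.4427
  Σ                    439.2203     3,322.6858
P = 439.2203; Macaulay duration = 3,322.6858 / 439.2203 = 7.56496 years.
Modified duration = D_Mac / (1 + y) = 7.56496 / 1.0325 = 7.32684 years.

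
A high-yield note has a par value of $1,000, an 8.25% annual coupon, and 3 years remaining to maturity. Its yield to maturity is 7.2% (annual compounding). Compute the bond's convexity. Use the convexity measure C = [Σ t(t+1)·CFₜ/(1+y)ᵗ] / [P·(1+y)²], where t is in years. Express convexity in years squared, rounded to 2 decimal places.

With y = 0.072:
  t   CF        PV=CF/(1+0.072)^t    t·PV        t(t+1)·PV
  1        82.50        76.9590        76.9590         153.9179
  2        82.50        71.7901       143.5801         430.7404
  3     1,082.50       878.7059     2,636.1177      10,544.4710
  Σ                  1,027.4549     2,856.6568      11,129.1293
P = 1,027.4549.
Convexity = Σ t(t+1)·PV / [P·(1+y)²] = 11,129.1293 / (1,027.4549 × 1.149184) = 9.42560.

9.43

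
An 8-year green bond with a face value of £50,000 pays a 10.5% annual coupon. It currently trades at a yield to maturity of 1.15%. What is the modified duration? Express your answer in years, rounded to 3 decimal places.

Periodic yield y = 0.0115. First find Macaulay duration:
  t   CF        PV=CF/(1+0.0115)^t    t·PV
  1     5,250.00     5,190.3114     5,190.3114
  2     5,250.00     5,131.3015    10,262.6029
  3     5,250.00     5,072.9624    15,218.8872
  4     5,250.00     5,015.2866    20,061.1464
  5     5,250.00     4,958.2665    24,791.3326
  6     5,250.00     4,901.8947    29,411.3684
  7     5,250.00     4,846.1639    33,923.1470
  8    55,250.00    50,420.2721   403,362.1772
  Σ                 85,536.4591   542,220.9730
P = 85,536.4591; Macaulay duration = 542,220.9730 / 85,536.4591 = 6.33906 years.
Modified duration = D_Mac / (1 + y) = 6.33906 / 1.0115 = 6.26699 years.

6.267 years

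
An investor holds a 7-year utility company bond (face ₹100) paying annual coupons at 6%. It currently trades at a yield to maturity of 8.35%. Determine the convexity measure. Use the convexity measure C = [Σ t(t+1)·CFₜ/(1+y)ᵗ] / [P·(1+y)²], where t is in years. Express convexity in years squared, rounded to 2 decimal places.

37.28

With y = 0.0835:
  t   CF        PV=CF/(1+0.0835)^t    t·PV        t(t+1)·PV
  1         6.00         5.5376         5.5376          11.0752
  2         6.00         5.1109        10.2217          30.6651
  3         6.00         4.7170        14.1510          56.6038
  4         6.00         4.3535        17.4139          87.0694
  5         6.00         4.0180        20.0898         120.5391
  6         6.00         3.7083        22.2499         155.7496
  7       106.00        60.4649       423.2544       3,386.0353
  Σ                     87.9101       512.9184       3,847.7376
P = 87.9101.
Convexity = Σ t(t+1)·PV / [P·(1+y)²] = 3,847.7376 / (87.9101 × 1.173972) = 37.28282.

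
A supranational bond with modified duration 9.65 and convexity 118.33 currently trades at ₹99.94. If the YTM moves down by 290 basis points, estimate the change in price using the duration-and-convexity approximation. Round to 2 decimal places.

+₹32.94

Duration effect: -D_mod·Δy = -9.65 × (-0.029) = +0.279850
Convexity effect: ½·C·(Δy)² = 0.5 × 118.33 × (-0.029)² = +0.049757765
ΔP/P ≈ +0.279850 + 0.049757765 = +0.329607765
ΔP ≈ 99.94 × (+0.329607765) = +32.9410000341.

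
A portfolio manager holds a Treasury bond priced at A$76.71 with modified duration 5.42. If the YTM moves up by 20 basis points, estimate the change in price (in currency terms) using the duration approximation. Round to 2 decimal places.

Duration approximation: ΔP/P ≈ -D_mod · Δy = -5.42 × (+0.002) = -0.010840.
ΔP ≈ 76.71 × (-0.010840) = -0.8315364.

-A$0.83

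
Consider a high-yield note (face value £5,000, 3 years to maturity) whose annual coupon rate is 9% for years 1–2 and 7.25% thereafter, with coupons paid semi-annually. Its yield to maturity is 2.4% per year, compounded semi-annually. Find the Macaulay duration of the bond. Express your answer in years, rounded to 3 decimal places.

2.724 years

Periodic yield y = 0.012. Discount each cash flow and weight by its period:
  t   CF        PV=CF/(1+0.012)^t    t·PV
  1       225.00       222.3320       222.3320
  2       225.00       219.6957       439.3913
  3       225.00       217.0906       651.2717
  4       225.00       214.5164       858.0655
  5       181.25       170.7558       853.7790
  6     5,181.25     4,823.3799    28,940.2796
  Σ                  5,867.7704    31,965.1192
Price P = Σ PV = 5,867.7704.
Macaulay duration = Σ(t·PV) / P = 31,965.1192 / 5,867.7704 = 5.44757 half-year periods.
In years: 5.44757 / 2 = 2.72379 years.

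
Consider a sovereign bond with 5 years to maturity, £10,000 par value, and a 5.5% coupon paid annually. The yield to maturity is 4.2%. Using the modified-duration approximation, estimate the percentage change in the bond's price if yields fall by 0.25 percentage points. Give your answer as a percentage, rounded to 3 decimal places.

Periodic yield y = 0.042. Modified duration first:
  t   CF        PV=CF/(1+0.042)^t    t·PV
  1       550.00       527.8311       527.8311
  2       550.00       506.5558     1,013.1115
  3       550.00       486.1380     1,458.4139
  4       550.00       466.5431     1,866.1726
  5    10,550.00     8,588.4317    42,942.1584
  Σ                 10,575.4996    47,807.6874
P = 10,575.4996; D_Mac = 4.52061 yrs; D_mod = 4.52061/(1+0.042) = 4.33840 yrs.
ΔP/P ≈ -D_mod · Δy = -4.33840 × (-0.0025) = +0.010846 = +1.0846%.

+1.085%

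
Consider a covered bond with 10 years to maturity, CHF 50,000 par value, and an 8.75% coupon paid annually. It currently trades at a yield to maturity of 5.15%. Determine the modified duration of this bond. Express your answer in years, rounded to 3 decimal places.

Periodic yield y = 0.0515. First find Macaulay duration:
  t   CF        PV=CF/(1+0.0515)^t    t·PV
  1     4,375.00     4,160.7228     4,160.7228
  2     4,375.00     3,956.9403     7,913.8807
  3     4,375.00     3,763.1387    11,289.4161
  4     4,375.00     3,578.8290    14,315.3160
  5     4,375.00     3,403.5464    17,017.7319
  6     4,375.00     3,236.8487    19,421.0920
  7     4,375.00     3,078.3154    21,548.2080
  8     4,375.00     2,927.5468    23,420.3741
  9     4,375.00     2,784.1624    25,057.4616
  10   54,375.00    32,908.3797   329,083.7971
  Σ                 63,798.4302   473,228.0003
P = 63,798.4302; Macaulay duration = 473,228.0003 / 63,798.4302 = 7.41755 years.
Modified duration = D_Mac / (1 + y) = 7.41755 / 1.0515 = 7.05426 years.

7.054 years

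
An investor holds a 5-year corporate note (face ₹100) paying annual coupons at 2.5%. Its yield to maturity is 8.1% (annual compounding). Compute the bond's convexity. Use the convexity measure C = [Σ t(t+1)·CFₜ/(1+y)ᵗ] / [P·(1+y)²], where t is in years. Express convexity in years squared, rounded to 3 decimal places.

With y = 0.081:
  t   CF        PV=CF/(1+0.081)^t    t·PV        t(t+1)·PV
  1         2.50         2.3127         2.3127           4.6253
  2         2.50         2.1394         4.2788          12.8363
  3         2.50         1.9791         5.9372          23.7489
  4         2.50         1.8308         7.3231          36.6157
  5       102.50        69.4377       347.1886       2,083.1313
  Σ                     77.6996       367.0404       2,160.9576
P = 77.6996.
Convexity = Σ t(t+1)·PV / [P·(1+y)²] = 2,160.9576 / (77.6996 × 1.168561) = 23.79994.

23.800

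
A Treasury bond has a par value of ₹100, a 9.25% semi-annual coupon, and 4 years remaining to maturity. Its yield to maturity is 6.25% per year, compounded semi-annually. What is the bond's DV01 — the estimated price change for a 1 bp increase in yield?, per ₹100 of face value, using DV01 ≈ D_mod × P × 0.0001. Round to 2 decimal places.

₹0.04

Periodic yield y = 0.03125.
  t   CF        PV=CF/(1+0.03125)^t    t·PV
  1        4.625         4.4848         4.4848
  2        4.625         4.3489         8.6979
  3        4.625         4.2172        12.6515
  4        4.625         4.0894        16.3575
  5        4.625         3.9654        19.8272
  6        4.625         3.8453        23.0717
  7        4.625         3.7288        26.1013
  8      104.625        81.7944       654.3555
  Σ                    110.4742       765.5474
P = 110.4742; D_Mac = 6.92965 half-year periods = 3.46482 yrs; D_mod = 3.35983 yrs.
DV01 ≈ 3.35983 × 110.4742 × 0.0001 = 0.037117.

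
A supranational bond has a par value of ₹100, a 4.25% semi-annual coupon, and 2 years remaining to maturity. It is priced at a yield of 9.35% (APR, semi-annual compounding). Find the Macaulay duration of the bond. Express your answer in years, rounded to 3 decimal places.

1.935 years

Periodic yield y = 0.04675. Discount each cash flow and weight by its period:
  t   CF        PV=CF/(1+0.04675)^t    t·PV
  1        2.125         2.0301         2.0301
  2        2.125         1.9394         3.8789
  3        2.125         1.8528         5.5584
  4      102.125        85.0668       340.2673
  Σ                     90.8891       351.7346
Price P = Σ PV = 90.8891.
Macaulay duration = Σ(t·PV) / P = 351.7346 / 90.8891 = 3.86993 half-year periods.
In years: 3.86993 / 2 = 1.93497 years.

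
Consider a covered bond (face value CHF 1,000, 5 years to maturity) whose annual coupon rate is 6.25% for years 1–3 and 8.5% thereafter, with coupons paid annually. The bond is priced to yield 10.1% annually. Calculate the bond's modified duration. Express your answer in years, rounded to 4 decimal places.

Periodic yield y = 0.101. First find Macaulay duration:
  t   CF        PV=CF/(1+0.101)^t    t·PV
  1        62.50        56.7666        56.7666
  2        62.50        51.5591       103.1182
  3        62.50        46.8293       140.4880
  4        85.00        57.8455       231.3820
  5     1,085.00       670.6457     3,353.2285
  Σ                    883.6462     3,884.9833
P = 883.6462; Macaulay duration = 3,884.9833 / 883.6462 = 4.39654 years.
Modified duration = D_Mac / (1 + y) = 4.39654 / 1.101 = 3.99322 years.

3.9932 years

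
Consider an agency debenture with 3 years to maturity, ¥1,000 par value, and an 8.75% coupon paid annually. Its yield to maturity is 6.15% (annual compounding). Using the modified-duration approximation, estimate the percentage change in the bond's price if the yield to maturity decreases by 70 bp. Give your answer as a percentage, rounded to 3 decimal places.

Periodic yield y = 0.0615. Modified duration first:
  t   CF        PV=CF/(1+0.0615)^t    t·PV
  1        87.50        82.4305        82.4305
  2        87.50        77.6548       155.3095
  3     1,087.50       909.2206     2,727.6618
  Σ                  1,069.3059     2,965.4019
P = 1,069.3059; D_Mac = 2.77320 yrs; D_mod = 2.77320/(1+0.0615) = 2.61253 yrs.
ΔP/P ≈ -D_mod · Δy = -2.61253 × (-0.007) = +0.018288 = +1.8288%.

+1.829%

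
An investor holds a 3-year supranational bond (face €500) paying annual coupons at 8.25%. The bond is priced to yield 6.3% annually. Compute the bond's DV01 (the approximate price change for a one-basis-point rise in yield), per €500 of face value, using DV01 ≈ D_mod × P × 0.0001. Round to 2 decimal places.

€0.14

Periodic yield y = 0.063.
  t   CF        PV=CF/(1+0.063)^t    t·PV
  1        41.25        38.8053        38.8053
  2        41.25        36.5054        73.0109
  3       541.25       450.6072     1,351.8216
  Σ                    525.9179     1,463.6377
P = 525.9179; D_Mac = 2.78302 yrs; D_mod = 2.61808 yrs.
DV01 ≈ 2.61808 × 525.9179 × 0.0001 = 0.137689.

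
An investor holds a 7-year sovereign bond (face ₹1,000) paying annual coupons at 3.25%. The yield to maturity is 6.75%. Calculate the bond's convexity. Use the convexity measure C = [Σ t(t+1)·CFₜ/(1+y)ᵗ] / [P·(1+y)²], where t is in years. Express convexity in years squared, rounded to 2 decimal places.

With y = 0.0675:
  t   CF        PV=CF/(1+0.0675)^t    t·PV        t(t+1)·PV
  1        32.50        30.4450        30.4450          60.8899
  2        32.50        28.5199        57.0397         171.1192
  3        32.50        26.7165        80.1495         320.5981
  4        32.50        25.0272       100.1087         500.5435
  5        32.50        23.4447       117.2233         703.3398
  6        32.50        21.9622       131.7733         922.4129
  7     1,032.50       653.6043     4,575.2298      36,601.8386
  Σ                    809.7197     5,091.9693      39,280.7420
P = 809.7197.
Convexity = Σ t(t+1)·PV / [P·(1+y)²] = 39,280.7420 / (809.7197 × 1.139556) = 42.57055.

42.57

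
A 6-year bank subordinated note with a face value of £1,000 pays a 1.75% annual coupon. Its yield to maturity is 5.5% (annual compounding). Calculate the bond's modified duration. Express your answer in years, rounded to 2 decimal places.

Periodic yield y = 0.055. First find Macaulay duration:
  t   CF        PV=CF/(1+0.055)^t    t·PV
  1        17.50        16.5877        16.5877
  2        17.50        15.7229        31.4458
  3        17.50        14.9032        44.7097
  4        17.50        14.1263        56.5052
  5        17.50        13.3899        66.9493
  6     1,017.50       737.9376     4,427.6258
  Σ                    812.6676     4,643.8235
P = 812.6676; Macaulay duration = 4,643.8235 / 812.6676 = 5.71430 years.
Modified duration = D_Mac / (1 + y) = 5.71430 / 1.055 = 5.41639 years.

5.42 years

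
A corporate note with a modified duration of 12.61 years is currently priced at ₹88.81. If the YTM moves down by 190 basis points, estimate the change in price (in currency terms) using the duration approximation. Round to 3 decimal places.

Duration approximation: ΔP/P ≈ -D_mod · Δy = -12.61 × (-0.019) = +0.239590.
ΔP ≈ 88.81 × (+0.239590) = +21.2779879.

+₹21.278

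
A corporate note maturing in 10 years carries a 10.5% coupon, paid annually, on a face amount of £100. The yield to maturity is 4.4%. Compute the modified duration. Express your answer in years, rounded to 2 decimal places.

Periodic yield y = 0.044. First find Macaulay duration:
  t   CF        PV=CF/(1+0.044)^t    t·PV
  1        10.50        10.0575        10.0575
  2        10.50         9.6336        19.2672
  3        10.50         9.2276        27.6827
  4        10.50         8.8387        35.3547
  5        10.50         8.4662        42.3308
  6        10.50         8.1094        48.6561
  7        10.50         7.7676        54.3731
  8        10.50         7.4402        59.5217
  9        10.50         7.1266        64.1398
  10      110.50        71.8385       718.3851
  Σ                    148.5058     1,079.7687
P = 148.5058; Macaulay duration = 1,079.7687 / 148.5058 = 7.27089 years.
Modified duration = D_Mac / (1 + y) = 7.27089 / 1.044 = 6.96445 years.

6.96 years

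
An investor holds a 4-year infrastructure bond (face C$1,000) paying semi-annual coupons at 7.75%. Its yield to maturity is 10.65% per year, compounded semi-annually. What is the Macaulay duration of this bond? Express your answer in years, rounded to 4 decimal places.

3.4863 years

Periodic yield y = 0.05325. Discount each cash flow and weight by its period:
  t   CF        PV=CF/(1+0.05325)^t    t·PV
  1        38.75        36.7909        36.7909
  2        38.75        34.9308        69.8616
  3        38.75        33.1648        99.4944
  4        38.75        31.4881       125.9522
  5        38.75        29.8961       149.4804
  6        38.75        28.3846       170.3076
  7        38.75        26.9495       188.6468
  8     1,038.75       685.8976     5,487.1809
  Σ                    907.5024     6,327.7150
Price P = Σ PV = 907.5024.
Macaulay duration = Σ(t·PV) / P = 6,327.7150 / 907.5024 = 6.97267 half-year periods.
In years: 6.97267 / 2 = 3.48634 years.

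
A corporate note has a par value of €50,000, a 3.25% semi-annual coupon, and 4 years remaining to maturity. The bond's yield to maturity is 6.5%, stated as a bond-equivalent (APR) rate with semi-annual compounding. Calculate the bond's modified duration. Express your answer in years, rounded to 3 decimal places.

3.648 years

Periodic yield y = 0.0325. First find Macaulay duration:
  t   CF        PV=CF/(1+0.0325)^t    t·PV
  1       812.50       786.9249       786.9249
  2       812.50       762.1549     1,524.3098
  3       812.50       738.1646     2,214.4937
  4       812.50       714.9294     2,859.7174
  5       812.50       692.4255     3,462.1276
  6       812.50       670.6300     4,023.7803
  7       812.50       649.5206     4,546.6444
  8    50,812.50    39,341.4244   314,731.3954
  Σ                 44,356.1744   334,149.3936
P = 44,356.1744; Macaulay duration = 334,149.3936 / 44,356.1744 = 7.53332 half-year periods = 3.76666 years.
Modified duration = D_Mac / (1 + y) = 3.76666 / 1.0325 = 3.64810 years.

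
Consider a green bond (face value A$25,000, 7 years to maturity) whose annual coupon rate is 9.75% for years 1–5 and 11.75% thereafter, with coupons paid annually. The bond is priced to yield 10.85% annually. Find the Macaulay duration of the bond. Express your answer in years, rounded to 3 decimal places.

5.364 years

Periodic yield y = 0.1085. Discount each cash flow and weight by its year:
  t   CF        PV=CF/(1+0.1085)^t    t·PV
  1     2,437.50     2,198.9175     2,198.9175
  2     2,437.50     1,983.6874     3,967.3748
  3     2,437.50     1,789.5240     5,368.5721
  4     2,437.50     1,614.3654     6,457.4615
  5     2,437.50     1,456.3513     7,281.7563
  6     2,937.50     1,583.3017     9,499.8105
  7    27,937.50    13,584.3123    95,090.1863
  Σ                 24,210.4596   129,864.0789
Price P = Σ PV = 24,210.4596.
Macaulay duration = Σ(t·PV) / P = 129,864.0789 / 24,210.4596 = 5.36397 years.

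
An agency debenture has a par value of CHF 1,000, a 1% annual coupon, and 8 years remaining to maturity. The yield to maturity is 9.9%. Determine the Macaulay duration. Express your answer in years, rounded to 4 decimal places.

7.5918 years

Periodic yield y = 0.099. Discount each cash flow and weight by its year:
  t   CF        PV=CF/(1+0.099)^t    t·PV
  1        10.00         9.0992         9.0992
  2        10.00         8.2795        16.5590
  3        10.00         7.5337        22.6010
  4        10.00         6.8550        27.4201
  5        10.00         6.2375        31.1876
  6        10.00         5.6756        34.0538
  7        10.00         5.1644        36.1505
  8     1,010.00       474.6132     3,796.9058
  Σ                    523.4581     3,973.9770
Price P = Σ PV = 523.4581.
Macaulay duration = Σ(t·PV) / P = 3,973.9770 / 523.4581 = 7.59178 years.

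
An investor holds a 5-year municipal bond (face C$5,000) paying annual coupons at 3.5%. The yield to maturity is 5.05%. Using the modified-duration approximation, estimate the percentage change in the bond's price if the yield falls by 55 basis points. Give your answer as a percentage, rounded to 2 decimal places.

Periodic yield y = 0.0505. Modified duration first:
  t   CF        PV=CF/(1+0.0505)^t    t·PV
  1       175.00       166.5873       166.5873
  2       175.00       158.5791       317.1582
  3       175.00       150.9558       452.8675
  4       175.00       143.6990       574.7961
  5     5,175.00     4,045.1075    20,225.5376
  Σ                  4,664.9288    21,736.9467
P = 4,664.9288; D_Mac = 4.65965 yrs; D_mod = 4.65965/(1+0.0505) = 4.43565 yrs.
ΔP/P ≈ -D_mod · Δy = -4.43565 × (-0.0055) = +0.024396 = +2.4396%.

+2.44%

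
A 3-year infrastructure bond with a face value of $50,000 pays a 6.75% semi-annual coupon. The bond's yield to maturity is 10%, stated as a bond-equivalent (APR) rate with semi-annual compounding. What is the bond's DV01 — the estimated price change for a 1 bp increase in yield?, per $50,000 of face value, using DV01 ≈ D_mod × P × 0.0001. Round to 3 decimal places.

$12.030

Periodic yield y = 0.05.
  t   CF        PV=CF/(1+0.05)^t    t·PV
  1     1,687.50     1,607.1429     1,607.1429
  2     1,687.50     1,530.6122     3,061.2245
  3     1,687.50     1,457.7259     4,373.1778
  4     1,687.50     1,388.3104     5,553.2417
  5     1,687.50     1,322.2004     6,611.0020
  6    51,687.50    38,570.0083   231,420.0499
  Σ                 45,876.0002   252,625.8388
P = 45,876.0002; D_Mac = 5.50671 half-year periods = 2.75336 yrs; D_mod = 2.62224 yrs.
DV01 ≈ 2.62224 × 45,876.0002 × 0.0001 = 12.029802.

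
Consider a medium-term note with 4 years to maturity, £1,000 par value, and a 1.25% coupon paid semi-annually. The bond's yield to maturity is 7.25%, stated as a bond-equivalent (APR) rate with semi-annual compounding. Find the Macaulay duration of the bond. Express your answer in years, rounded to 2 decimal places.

3.90 years

Periodic yield y = 0.03625. Discount each cash flow and weight by its period:
  t   CF        PV=CF/(1+0.03625)^t    t·PV
  1         6.25         6.0314         6.0314
  2         6.25         5.8204        11.6407
  3         6.25         5.6168        16.8503
  4         6.25         5.4203        21.6811
  5         6.25         5.2307        26.1533
  6         6.25         5.0477        30.2861
  7         6.25         4.8711        34.0978
  8     1,006.25       756.8147     6,054.5174
  Σ                    794.8529     6,201.2582
Price P = Σ PV = 794.8529.
Macaulay duration = Σ(t·PV) / P = 6,201.2582 / 794.8529 = 7.80177 half-year periods.
In years: 7.80177 / 2 = 3.90088 years.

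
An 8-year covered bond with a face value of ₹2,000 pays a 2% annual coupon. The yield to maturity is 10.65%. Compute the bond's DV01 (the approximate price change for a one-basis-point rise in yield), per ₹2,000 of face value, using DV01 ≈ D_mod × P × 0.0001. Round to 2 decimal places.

₹0.72

Periodic yield y = 0.1065.
  t   CF        PV=CF/(1+0.1065)^t    t·PV
  1        40.00        36.1500        36.1500
  2        40.00        32.6706        65.3412
  3        40.00        29.5261        88.5782
  4        40.00        26.6842       106.7368
  5        40.00        24.1159       120.5793
  6        40.00        21.7947       130.7684
  7        40.00        19.6970       137.8790
  8     2,040.00       907.8599     7,262.8790
  Σ                  1,098.4984     7,948.9120
P = 1,098.4984; D_Mac = 7.23616 yrs; D_mod = 6.53969 yrs.
DV01 ≈ 6.53969 × 1,098.4984 × 0.0001 = 0.718383.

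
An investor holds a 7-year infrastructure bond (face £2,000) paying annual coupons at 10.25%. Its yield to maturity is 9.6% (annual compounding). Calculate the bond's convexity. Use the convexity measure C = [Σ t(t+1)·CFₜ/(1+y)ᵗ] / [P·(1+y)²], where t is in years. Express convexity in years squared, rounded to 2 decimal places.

32.25

With y = 0.096:
  t   CF        PV=CF/(1+0.096)^t    t·PV        t(t+1)·PV
  1       205.00       187.0438       187.0438         374.0876
  2       205.00       170.6604       341.3208       1,023.9624
  3       205.00       155.7120       467.1361       1,868.5445
  4       205.00       142.0730       568.2921       2,841.4606
  5       205.00       129.6287       648.1434       3,888.8603
  6       205.00       118.2743       709.6460       4,967.5223
  7     2,205.00     1,160.7394     8,125.1756      65,001.4047
  Σ                  2,064.1317    11,046.7579      79,965.8424
P = 2,064.1317.
Convexity = Σ t(t+1)·PV / [P·(1+y)²] = 79,965.8424 / (2,064.1317 × 1.201216) = 32.25121.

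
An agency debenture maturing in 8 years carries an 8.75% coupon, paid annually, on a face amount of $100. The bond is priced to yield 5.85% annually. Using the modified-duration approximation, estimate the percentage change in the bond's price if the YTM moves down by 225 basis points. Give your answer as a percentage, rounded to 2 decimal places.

+13.27%

Periodic yield y = 0.0585. Modified duration first:
  t   CF        PV=CF/(1+0.0585)^t    t·PV
  1         8.75         8.2664         8.2664
  2         8.75         7.8096        15.6191
  3         8.75         7.3779        22.1338
  4         8.75         6.9702        27.8808
  5         8.75         6.5850        32.9248
  6         8.75         6.2210        37.3262
  7         8.75         5.8772        41.1405
  8       108.75        69.0085       552.0677
  Σ                    118.1158       737.3595
P = 118.1158; D_Mac = 6.24268 yrs; D_mod = 6.24268/(1+0.0585) = 5.89767 yrs.
ΔP/P ≈ -D_mod · Δy = -5.89767 × (-0.0225) = +0.132698 = +13.2698%.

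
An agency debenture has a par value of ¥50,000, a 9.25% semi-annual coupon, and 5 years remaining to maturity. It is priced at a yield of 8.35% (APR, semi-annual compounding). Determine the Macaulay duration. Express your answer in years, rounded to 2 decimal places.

Periodic yield y = 0.04175. Discount each cash flow and weight by its period:
  t   CF        PV=CF/(1+0.04175)^t    t·PV
  1     2,312.50     2,219.8224     2,219.8224
  2     2,312.50     2,130.8590     4,261.7181
  3     2,312.50     2,045.4611     6,136.3832
  4     2,312.50     1,963.4855     7,853.9421
  5     2,312.50     1,884.7953     9,423.9766
  6     2,312.50     1,809.2588    10,855.5526
  7     2,312.50     1,736.7495    12,157.2464
  8     2,312.50     1,667.1461    13,337.1690
  9     2,312.50     1,600.3323    14,402.9903
  10   52,312.50    34,751.2463   347,512.4626
  Σ                 51,809.1563   428,161.2634
Price P = Σ PV = 51,809.1563.
Macaulay duration = Σ(t·PV) / P = 428,161.2634 / 51,809.1563 = 8.26420 half-year periods.
In years: 8.26420 / 2 = 4.13210 years.

4.13 years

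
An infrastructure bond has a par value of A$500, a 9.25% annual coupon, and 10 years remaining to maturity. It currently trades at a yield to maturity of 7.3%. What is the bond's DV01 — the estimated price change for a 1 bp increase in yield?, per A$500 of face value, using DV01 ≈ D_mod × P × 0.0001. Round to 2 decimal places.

Periodic yield y = 0.073.
  t   CF        PV=CF/(1+0.073)^t    t·PV
  1        46.25        43.1034        43.1034
  2        46.25        40.1710        80.3419
  3        46.25        37.4380       112.3140
  4        46.25        34.8910       139.5638
  5        46.25        32.5172       162.5860
  6        46.25        30.3049       181.8296
  7        46.25        28.2432       197.7023
  8        46.25        26.3217       210.5736
  9        46.25        24.5309       220.7785
  10      546.25       270.0189     2,700.1894
  Σ                    567.5403     4,048.9826
P = 567.5403; D_Mac = 7.13426 yrs; D_mod = 6.64890 yrs.
DV01 ≈ 6.64890 × 567.5403 × 0.0001 = 0.377352.

A$0.38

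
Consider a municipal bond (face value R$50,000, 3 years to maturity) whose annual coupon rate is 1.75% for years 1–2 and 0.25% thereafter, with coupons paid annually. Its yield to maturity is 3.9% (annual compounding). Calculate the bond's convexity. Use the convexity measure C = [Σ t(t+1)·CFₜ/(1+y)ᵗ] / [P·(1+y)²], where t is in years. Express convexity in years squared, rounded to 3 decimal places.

10.850

With y = 0.039:
  t   CF        PV=CF/(1+0.039)^t    t·PV        t(t+1)·PV
  1       875.00       842.1559       842.1559       1,684.3118
  2       875.00       810.5447     1,621.0894       4,863.2681
  3    50,125.00    44,689.7312   134,069.1937     536,276.7750
  Σ                 46,342.4318   136,532.4390     542,824.3549
P = 46,342.4318.
Convexity = Σ t(t+1)·PV / [P·(1+y)²] = 542,824.3549 / (46,342.4318 × 1.079521) = 10.85049.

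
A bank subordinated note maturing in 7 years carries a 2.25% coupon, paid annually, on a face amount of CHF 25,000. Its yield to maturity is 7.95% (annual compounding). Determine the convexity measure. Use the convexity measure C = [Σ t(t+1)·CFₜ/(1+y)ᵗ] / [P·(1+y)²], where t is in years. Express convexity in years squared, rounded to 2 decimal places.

With y = 0.0795:
  t   CF        PV=CF/(1+0.0795)^t    t·PV        t(t+1)·PV
  1       562.50       521.0746       521.0746       1,042.1491
  2       562.50       482.6999       965.3999       2,896.1996
  3       562.50       447.1514     1,341.4542       5,365.8167
  4       562.50       414.2208     1,656.8833       8,284.4167
  5       562.50       383.7155     1,918.5773      11,511.4637
  6       562.50       355.4567     2,132.7399      14,929.1794
  7    25,562.50    14,963.9000   104,747.3003     837,978.4027
  Σ                 17,568.2189   113,283.4295     882,007.6279
P = 17,568.2189.
Convexity = Σ t(t+1)·PV / [P·(1+y)²] = 882,007.6279 / (17,568.2189 × 1.165320) = 43.08234.

43.08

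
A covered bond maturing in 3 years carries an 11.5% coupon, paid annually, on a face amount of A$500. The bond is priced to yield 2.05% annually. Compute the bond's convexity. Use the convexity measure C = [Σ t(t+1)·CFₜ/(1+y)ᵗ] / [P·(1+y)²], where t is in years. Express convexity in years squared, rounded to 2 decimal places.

10.17

With y = 0.0205:
  t   CF        PV=CF/(1+0.0205)^t    t·PV        t(t+1)·PV
  1        57.50        56.3449        56.3449         112.6899
  2        57.50        55.2131       110.4261         331.2784
  3       557.50       524.5729     1,573.7187       6,294.8747
  Σ                    636.1309     1,740.4897       6,738.8429
P = 636.1309.
Convexity = Σ t(t+1)·PV / [P·(1+y)²] = 6,738.8429 / (636.1309 × 1.041420) = 10.17215.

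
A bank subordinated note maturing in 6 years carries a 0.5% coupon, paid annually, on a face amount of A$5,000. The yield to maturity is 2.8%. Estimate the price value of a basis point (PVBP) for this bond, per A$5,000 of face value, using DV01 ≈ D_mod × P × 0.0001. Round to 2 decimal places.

A$2.52

Periodic yield y = 0.028.
  t   CF        PV=CF/(1+0.028)^t    t·PV
  1        25.00        24.3191        24.3191
  2        25.00        23.6567        47.3134
  3        25.00        23.0123        69.0370
  4        25.00        22.3855        89.5422
  5        25.00        21.7758       108.8791
  6     5,025.00     4,257.7228    25,546.3365
  Σ                  4,372.8722    25,885.4272
P = 4,372.8722; D_Mac = 5.91955 yrs; D_mod = 5.75832 yrs.
DV01 ≈ 5.75832 × 4,372.8722 × 0.0001 = 2.518038.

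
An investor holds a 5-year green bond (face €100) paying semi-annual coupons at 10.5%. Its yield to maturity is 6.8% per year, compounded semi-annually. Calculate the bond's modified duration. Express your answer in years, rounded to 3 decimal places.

Periodic yield y = 0.034. First find Macaulay duration:
  t   CF        PV=CF/(1+0.034)^t    t·PV
  1         5.25         5.0774         5.0774
  2         5.25         4.9104         9.8208
  3         5.25         4.7490        14.2469
  4         5.25         4.5928        18.3712
  5         5.25         4.4418        22.2089
  6         5.25         4.2957        25.7743
  7         5.25         4.1545        29.0813
  8         5.25         4.0179        32.1429
  9         5.25         3.8857        34.9717
  10      105.25        75.3385       753.3846
  Σ                    115.4636       945.0799
P = 115.4636; Macaulay duration = 945.0799 / 115.4636 = 8.18509 half-year periods = 4.09255 years.
Modified duration = D_Mac / (1 + y) = 4.09255 / 1.034 = 3.95797 years.

3.958 years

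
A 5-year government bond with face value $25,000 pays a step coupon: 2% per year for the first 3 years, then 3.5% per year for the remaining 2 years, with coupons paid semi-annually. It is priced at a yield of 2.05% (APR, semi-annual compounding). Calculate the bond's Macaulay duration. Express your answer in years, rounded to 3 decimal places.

4.768 years

Periodic yield y = 0.01025. Discount each cash flow and weight by its period:
  t   CF        PV=CF/(1+0.01025)^t    t·PV
  1       250.00       247.4635       247.4635
  2       250.00       244.9527       489.9055
  3       250.00       242.4674       727.4023
  4       250.00       240.0074       960.0295
  5       250.00       237.5723     1,187.8613
  6       250.00       235.1618     1,410.9711
  7       437.50       407.3578     2,851.5046
  8       437.50       403.2248     3,225.7980
  9       437.50       399.1336     3,592.2027
  10   25,437.50    22,971.3138   229,713.1385
  Σ                 25,628.6552   244,406.2769
Price P = Σ PV = 25,628.6552.
Macaulay duration = Σ(t·PV) / P = 244,406.2769 / 25,628.6552 = 9.53645 half-year periods.
In years: 9.53645 / 2 = 4.76822 years.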